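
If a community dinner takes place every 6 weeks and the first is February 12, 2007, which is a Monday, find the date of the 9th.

The 9th occurrence is 8 intervals after the first: 8 × 42 = 336 days after February 12, 2007.
February has 28 days — 16 days to the end of February leaves 320.
March has 31 days (289 left).
April has 30 days (259 left).
May has 31 days (228 left).
June has 30 days (198 left).
July has 31 days (167 left).
August has 31 days (136 left).
September has 30 days (106 left).
October has 31 days (75 left).
November has 30 days (45 left).
December has 31 days (14 left).
14 days into January → January 14, 2008.

January 14, 2008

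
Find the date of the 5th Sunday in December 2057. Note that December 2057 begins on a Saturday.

December 30, 2057

December 2057 begins on a Saturday, so the first Sunday is December 2 (1 day later).
The 5th Sunday is 4 weeks later: 2 + 28 = 30.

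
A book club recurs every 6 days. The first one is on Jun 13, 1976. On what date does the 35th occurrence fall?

Jan 3, 1977

The 35th occurrence is 34 intervals after the first: 34 × 6 = 204 days after Jun 13, 1976.
Jun has 30 days — 17 days to the end of Jun leaves 187.
Jul has 31 days (156 left).
Aug has 31 days (125 left).
Sep has 30 days (95 left).
Oct has 31 days (64 left).
Nov has 30 days (34 left).
Dec has 31 days (3 left).
3 days into Jan → Jan 3, 1977.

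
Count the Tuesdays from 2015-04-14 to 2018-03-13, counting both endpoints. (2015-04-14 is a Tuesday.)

153

2015-04-14 is a Tuesday; the first Tuesday on or after it is 2015-04-14.
From 2015-04-14 to 2018-03-13: 261 + 366 + 365 + 72 = 1064 days (rest of 2015, 2016, 2017, to 2018-03-13 in 2018).
1064 ÷ 7 = 152 full weeks with remainder 0, so 152 more Tuesdays after the first → 153.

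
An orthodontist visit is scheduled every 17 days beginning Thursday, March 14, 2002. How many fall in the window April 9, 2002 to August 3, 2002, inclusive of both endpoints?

7

Occurrences land 17·i days after March 14, 2002 for i = 0, 1, 2, …
April 9, 2002 is 26 days after the start; 26 ÷ 17 = 1 remainder 9; since the remainder is 9, round up to i = 2. First occurrence in the window: #3 on April 17, 2002 (2×17 = 34 days in).
August 3, 2002 is 142 days after the start; 142 ÷ 17 = 8 remainder 6. Last occurrence in the window: #9 on July 28, 2002.
Occurrences #3 through #9: 7 in total.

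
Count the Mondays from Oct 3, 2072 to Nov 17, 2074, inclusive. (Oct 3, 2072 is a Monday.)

Oct 3, 2072 is a Monday; the first Monday on or after it is Oct 3, 2072.
From Oct 3, 2072 to Nov 17, 2074: 89 + 365 + 321 = 775 days (rest of 2072, 2073, to Nov 17, 2074 in 2074).
775 ÷ 7 = 110 full weeks with remainder 5, so 110 more Mondays after the first → 111.

111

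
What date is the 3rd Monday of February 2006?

February 20, 2006

The first Monday of February 2006 is February 6.
The 3rd Monday is 2 weeks later: 6 + 14 = 20.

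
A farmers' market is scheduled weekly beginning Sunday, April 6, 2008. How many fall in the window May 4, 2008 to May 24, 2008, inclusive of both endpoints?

3

Occurrences land 7·i days after April 6, 2008 for i = 0, 1, 2, …
May 4, 2008 is 28 days after the start; 28 ÷ 7 = 4 remainder 0. First occurrence in the window: #5 on May 4, 2008 (4×7 = 28 days in).
May 24, 2008 is 48 days after the start; 48 ÷ 7 = 6 remainder 6. Last occurrence in the window: #7 on May 18, 2008.
Occurrences #5 through #7: 3 in total.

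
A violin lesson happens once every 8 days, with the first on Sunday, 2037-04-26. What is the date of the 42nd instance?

2038-03-20

The 42nd occurrence is 41 intervals after the first: 41 × 8 = 328 days after 2037-04-26.
April has 30 days — 4 days to the end of April leaves 324.
May has 31 days (293 left).
June has 30 days (263 left).
July has 31 days (232 left).
August has 31 days (201 left).
September has 30 days (171 left).
October has 31 days (140 left).
November has 30 days (110 left).
December has 31 days (79 left).
January has 31 days (48 left).
February has 28 days (20 left).
20 days into March → 2038-03-20.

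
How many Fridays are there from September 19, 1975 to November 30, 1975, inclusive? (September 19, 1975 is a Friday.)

September 19, 1975 is a Friday; the first Friday on or after it is September 19, 1975.
From September 19, 1975 to November 30, 1975: 11 + 31 + 30 = 72 days (rest of September, October, November).
72 ÷ 7 = 10 full weeks with remainder 2, so 10 more Fridays after the first → 11.

11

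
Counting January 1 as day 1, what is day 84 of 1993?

January has 31 days (84 − 31 = 53 remain).
February has 28 days (53 − 28 = 25 remain).
25 into March → March 25.

25 March 1993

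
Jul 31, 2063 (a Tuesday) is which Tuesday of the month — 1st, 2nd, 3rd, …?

5th

Day 31 falls in week ⌈31/7⌉ of the month.
Days 1–7 hold the 1st Tuesday, 8–14 the 2nd, 15–21 the 3rd, 22–28 the 4th, 29–31 the 5th.
31 is in the range for the 5th.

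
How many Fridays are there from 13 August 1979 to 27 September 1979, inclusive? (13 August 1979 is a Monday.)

6

13 August 1979 is a Monday; the first Friday on or after it is 17 August 1979 (4 days later).
From 17 August 1979 to 27 September 1979: 14 + 27 = 41 days (rest of August, September).
41 ÷ 7 = 5 full weeks with remainder 6, so 5 more Fridays after the first → 6.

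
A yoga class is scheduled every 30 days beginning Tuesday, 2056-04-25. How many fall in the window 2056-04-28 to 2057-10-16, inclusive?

17

Occurrences land 30·i days after 2056-04-25 for i = 0, 1, 2, …
2056-04-28 is 3 days after the start; 3 ÷ 30 = 0 remainder 3; since the remainder is 3, round up to i = 1. First occurrence in the window: #2 on 2056-05-25 (1×30 = 30 days in).
2057-10-16 is 539 days after the start; 539 ÷ 30 = 17 remainder 29. Last occurrence in the window: #18 on 2057-09-17.
Occurrences #2 through #18: 17 in total.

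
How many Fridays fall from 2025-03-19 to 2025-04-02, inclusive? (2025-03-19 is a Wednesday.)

2025-03-19 is a Wednesday; the first Friday on or after it is 2025-03-21 (2 days later).
From 2025-03-21 to 2025-04-02: 10 + 2 = 12 days (rest of March, April).
12 ÷ 7 = 1 full weeks with remainder 5, so 1 more Fridays after the first → 2.

2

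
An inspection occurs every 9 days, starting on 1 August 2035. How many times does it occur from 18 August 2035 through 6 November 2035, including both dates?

Occurrences land 9·i days after 1 August 2035 for i = 0, 1, 2, …
18 August 2035 is 17 days after the start; 17 ÷ 9 = 1 remainder 8; since the remainder is 8, round up to i = 2. First occurrence in the window: #3 on 19 August 2035 (2×9 = 18 days in).
6 November 2035 is 97 days after the start; 97 ÷ 9 = 10 remainder 7. Last occurrence in the window: #11 on 30 October 2035.
Occurrences #3 through #11: 9 in total.

9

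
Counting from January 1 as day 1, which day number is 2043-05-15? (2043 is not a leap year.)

135

Days in months before May: 31 + 28 + 31 + 30 = 120.
Plus 15 days into May → day 135.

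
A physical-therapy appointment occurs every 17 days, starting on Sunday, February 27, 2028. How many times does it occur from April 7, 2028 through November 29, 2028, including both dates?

14

Occurrences land 17·i days after February 27, 2028 for i = 0, 1, 2, …
April 7, 2028 is 40 days after the start; 40 ÷ 17 = 2 remainder 6; since the remainder is 6, round up to i = 3. First occurrence in the window: #4 on April 18, 2028 (3×17 = 51 days in).
November 29, 2028 is 276 days after the start; 276 ÷ 17 = 16 remainder 4. Last occurrence in the window: #17 on November 25, 2028.
Occurrences #4 through #17: 14 in total.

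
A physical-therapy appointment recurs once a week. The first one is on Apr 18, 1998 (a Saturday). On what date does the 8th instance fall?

Jun 6, 1998

The 8th occurrence is 7 intervals after the first: 7 × 7 = 49 days after Apr 18, 1998.
Apr has 30 days — 12 days to the end of Apr leaves 37.
May has 31 days (6 left).
6 days into Jun → Jun 6, 1998.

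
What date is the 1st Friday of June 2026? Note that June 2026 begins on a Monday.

June 5, 2026

June 2026 begins on a Monday, so the first Friday is June 5 (4 days later).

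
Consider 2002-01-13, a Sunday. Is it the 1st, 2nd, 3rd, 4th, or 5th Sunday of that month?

Day 13 falls in week ⌈13/7⌉ of the month.
Days 1–7 hold the 1st Sunday, 8–14 the 2nd, 15–21 the 3rd, 22–28 the 4th, 29–31 the 5th.
13 is in the range for the 2nd.

2nd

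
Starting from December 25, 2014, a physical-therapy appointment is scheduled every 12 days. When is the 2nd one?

January 6, 2015

The 2nd occurrence is 1 interval after the first: 1 × 12 = 12 days after December 25, 2014.
December has 31 days — 6 days to the end of December leaves 6.
6 days into January → January 6, 2015.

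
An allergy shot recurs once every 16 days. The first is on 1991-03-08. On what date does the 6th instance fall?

1991-05-27

The 6th occurrence is 5 intervals after the first: 5 × 16 = 80 days after 1991-03-08.
March has 31 days — 23 days to the end of March leaves 57.
April has 30 days (27 left).
27 days into May → 1991-05-27.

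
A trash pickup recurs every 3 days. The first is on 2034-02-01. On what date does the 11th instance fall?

2034-03-03

The 11th occurrence is 10 intervals after the first: 10 × 3 = 30 days after 2034-02-01.
February has 28 days — 27 days to the end of February leaves 3.
3 days into March → 2034-03-03.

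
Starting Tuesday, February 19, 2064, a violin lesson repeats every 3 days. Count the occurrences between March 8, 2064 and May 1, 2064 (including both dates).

Occurrences land 3·i days after February 19, 2064 for i = 0, 1, 2, …
March 8, 2064 is 18 days after the start; 18 ÷ 3 = 6 remainder 0. First occurrence in the window: #7 on March 8, 2064 (6×3 = 18 days in).
May 1, 2064 is 72 days after the start; 72 ÷ 3 = 24 remainder 0. Last occurrence in the window: #25 on May 1, 2064.
Occurrences #7 through #25: 19 in total.

19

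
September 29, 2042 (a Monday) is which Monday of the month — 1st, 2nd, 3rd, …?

5th

Day 29 falls in week ⌈29/7⌉ of the month.
Days 1–7 hold the 1st Monday, 8–14 the 2nd, 15–21 the 3rd, 22–28 the 4th, 29–31 the 5th.
29 is in the range for the 5th.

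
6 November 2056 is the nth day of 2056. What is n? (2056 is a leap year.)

311

Days in months before November: 31 + 29 + 31 + 30 + 31 + 30 + 31 + 31 + 30 + 31 = 305.
Plus 6 days into November → day 311.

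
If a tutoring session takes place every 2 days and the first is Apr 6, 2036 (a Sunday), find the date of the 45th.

The 45th occurrence is 44 intervals after the first: 44 × 2 = 88 days after Apr 6, 2036.
Apr has 30 days — 24 days to the end of Apr leaves 64.
May has 31 days (33 left).
Jun has 30 days (3 left).
3 days into Jul → Jul 3, 2036.

Jul 3, 2036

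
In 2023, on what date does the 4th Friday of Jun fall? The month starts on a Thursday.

Jun 2023 begins on a Thursday, so the first Friday is Jun 2 (1 day later).
The 4th Friday is 3 weeks later: 2 + 21 = 23.

Jun 23, 2023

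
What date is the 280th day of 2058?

January has 31 days (280 − 31 = 249 remain).
February has 28 days (249 − 28 = 221 remain).
March has 31 days (221 − 31 = 190 remain).
April has 30 days (190 − 30 = 160 remain).
May has 31 days (160 − 31 = 129 remain).
June has 30 days (129 − 30 = 99 remain).
July has 31 days (99 − 31 = 68 remain).
August has 31 days (68 − 31 = 37 remain).
September has 30 days (37 − 30 = 7 remain).
7 into October → October 7.

7 October 2058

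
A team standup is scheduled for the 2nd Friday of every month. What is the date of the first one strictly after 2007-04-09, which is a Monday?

2007-04-13

April 2007 starts on a Sunday; its first Friday is the 6th, so the 2nd Friday is the 13th — 2007-04-13.
2007-04-13 is after 2007-04-09, so that is the next one.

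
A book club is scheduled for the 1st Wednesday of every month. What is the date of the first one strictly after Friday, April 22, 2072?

May 4, 2072

April 2072 starts on a Friday, so its 1st Wednesday is April 6, 2072 (5 days in).
That is not after April 22, 2072, so look at May 2072.
May 2072 starts on a Sunday, so its 1st Wednesday is May 4, 2072 (3 days in).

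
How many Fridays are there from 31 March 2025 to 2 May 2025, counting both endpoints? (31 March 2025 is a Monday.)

5

31 March 2025 is a Monday; the first Friday on or after it is 4 April 2025 (4 days later).
From 4 April 2025 to 2 May 2025: 26 + 2 = 28 days (rest of April, May).
28 ÷ 7 = 4 full weeks with remainder 0, so 4 more Fridays after the first → 5.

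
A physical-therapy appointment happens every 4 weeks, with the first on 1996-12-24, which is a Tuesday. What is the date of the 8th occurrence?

1997-07-08

The 8th occurrence is 7 intervals after the first: 7 × 28 = 196 days after 1996-12-24.
December has 31 days — 7 days to the end of December leaves 189.
January has 31 days (158 left).
February has 28 days (130 left).
March has 31 days (99 left).
April has 30 days (69 left).
May has 31 days (38 left).
June has 30 days (8 left).
8 days into July → 1997-07-08.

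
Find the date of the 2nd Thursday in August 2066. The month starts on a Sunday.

12 August 2066

August 2066 begins on a Sunday, so the first Thursday is August 5 (4 days later).
The 2nd Thursday is 1 weeks later: 5 + 7 = 12.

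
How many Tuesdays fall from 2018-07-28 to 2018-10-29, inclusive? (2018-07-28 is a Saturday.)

13

2018-07-28 is a Saturday; the first Tuesday on or after it is 2018-07-31 (3 days later).
From 2018-07-31 to 2018-10-29: 0 + 31 + 30 + 29 = 90 days (rest of July, August, September, October).
90 ÷ 7 = 12 full weeks with remainder 6, so 12 more Tuesdays after the first → 13.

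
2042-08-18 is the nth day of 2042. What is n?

Days in months before August: 31 + 28 + 31 + 30 + 31 + 30 + 31 = 212.
Plus 18 days into August → day 230.

230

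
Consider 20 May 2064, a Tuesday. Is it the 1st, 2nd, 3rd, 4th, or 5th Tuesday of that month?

3rd

Day 20 falls in week ⌈20/7⌉ of the month.
Days 1–7 hold the 1st Tuesday, 8–14 the 2nd, 15–21 the 3rd, 22–28 the 4th, 29–31 the 5th.
20 is in the range for the 3rd.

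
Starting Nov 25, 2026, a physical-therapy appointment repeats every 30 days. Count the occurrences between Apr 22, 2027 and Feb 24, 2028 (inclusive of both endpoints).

11

Occurrences land 30·i days after Nov 25, 2026 for i = 0, 1, 2, …
Apr 22, 2027 is 148 days after the start; 148 ÷ 30 = 4 remainder 28; since the remainder is 28, round up to i = 5. First occurrence in the window: #6 on Apr 24, 2027 (5×30 = 150 days in).
Feb 24, 2028 is 456 days after the start; 456 ÷ 30 = 15 remainder 6. Last occurrence in the window: #16 on Feb 18, 2028.
Occurrences #6 through #16: 11 in total.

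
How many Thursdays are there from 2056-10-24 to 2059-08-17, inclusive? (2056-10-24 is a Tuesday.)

147

2056-10-24 is a Tuesday; the first Thursday on or after it is 2056-10-26 (2 days later).
From 2056-10-26 to 2059-08-17: 66 + 365 + 365 + 229 = 1025 days (rest of 2056, 2057, 2058, to 2059-08-17 in 2059).
1025 ÷ 7 = 146 full weeks with remainder 3, so 146 more Thursdays after the first → 147.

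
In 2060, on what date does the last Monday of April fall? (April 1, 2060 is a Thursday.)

April 2060 begins on a Thursday, so the first Monday is April 5 (4 days later).
April 2060 has 30 days. Adding weeks: 5, 12, 19, 26 — the last one ≤ 30 is the 26th.

2060-04-26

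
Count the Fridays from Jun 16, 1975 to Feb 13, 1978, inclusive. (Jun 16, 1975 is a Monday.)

Jun 16, 1975 is a Monday; the first Friday on or after it is Jun 20, 1975 (4 days later).
From Jun 20, 1975 to Feb 13, 1978: 194 + 366 + 365 + 44 = 969 days (rest of 1975, 1976, 1977, to Feb 13, 1978 in 1978).
969 ÷ 7 = 138 full weeks with remainder 3, so 138 more Fridays after the first → 139.

139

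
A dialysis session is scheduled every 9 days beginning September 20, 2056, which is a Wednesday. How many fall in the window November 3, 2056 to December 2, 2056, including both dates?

Occurrences land 9·i days after September 20, 2056 for i = 0, 1, 2, …
November 3, 2056 is 44 days after the start; 44 ÷ 9 = 4 remainder 8; since the remainder is 8, round up to i = 5. First occurrence in the window: #6 on November 4, 2056 (5×9 = 45 days in).
December 2, 2056 is 73 days after the start; 73 ÷ 9 = 8 remainder 1. Last occurrence in the window: #9 on December 1, 2056.
Occurrences #6 through #9: 4 in total.

4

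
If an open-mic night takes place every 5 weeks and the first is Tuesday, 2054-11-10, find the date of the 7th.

The 7th occurrence is 6 intervals after the first: 6 × 35 = 210 days after 2054-11-10.
November has 30 days — 20 days to the end of November leaves 190.
December has 31 days (159 left).
January has 31 days (128 left).
February has 28 days (100 left).
March has 31 days (69 left).
April has 30 days (39 left).
May has 31 days (8 left).
8 days into June → 2055-06-08.

2055-06-08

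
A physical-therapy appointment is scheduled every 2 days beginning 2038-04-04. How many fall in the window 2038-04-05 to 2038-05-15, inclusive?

20

Occurrences land 2·i days after 2038-04-04 for i = 0, 1, 2, …
2038-04-05 is 1 day after the start; 1 ÷ 2 = 0 remainder 1; since the remainder is 1, round up to i = 1. First occurrence in the window: #2 on 2038-04-06 (1×2 = 2 days in).
2038-05-15 is 41 days after the start; 41 ÷ 2 = 20 remainder 1. Last occurrence in the window: #21 on 2038-05-14.
Occurrences #2 through #21: 20 in total.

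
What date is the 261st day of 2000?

2000-09-17

January has 31 days (261 − 31 = 230 remain).
February has 29 days (230 − 29 = 201 remain).
March has 31 days (201 − 31 = 170 remain).
April has 30 days (170 − 30 = 140 remain).
May has 31 days (140 − 31 = 109 remain).
June has 30 days (109 − 30 = 79 remain).
July has 31 days (79 − 31 = 48 remain).
August has 31 days (48 − 31 = 17 remain).
17 into September → September 17.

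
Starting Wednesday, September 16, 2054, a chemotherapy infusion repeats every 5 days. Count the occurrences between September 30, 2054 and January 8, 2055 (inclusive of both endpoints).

20

Occurrences land 5·i days after September 16, 2054 for i = 0, 1, 2, …
September 30, 2054 is 14 days after the start; 14 ÷ 5 = 2 remainder 4; since the remainder is 4, round up to i = 3. First occurrence in the window: #4 on October 1, 2054 (3×5 = 15 days in).
January 8, 2055 is 114 days after the start; 114 ÷ 5 = 22 remainder 4. Last occurrence in the window: #23 on January 4, 2055.
Occurrences #4 through #23: 20 in total.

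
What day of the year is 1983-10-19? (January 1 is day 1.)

Days in months before October: 31 + 28 + 31 + 30 + 31 + 30 + 31 + 31 + 30 = 273.
Plus 19 days into October → day 292.

292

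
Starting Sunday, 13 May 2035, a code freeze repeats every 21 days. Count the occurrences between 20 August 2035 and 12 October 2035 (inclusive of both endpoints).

3

Occurrences land 21·i days after 13 May 2035 for i = 0, 1, 2, …
20 August 2035 is 99 days after the start; 99 ÷ 21 = 4 remainder 15; since the remainder is 15, round up to i = 5. First occurrence in the window: #6 on 26 August 2035 (5×21 = 105 days in).
12 October 2035 is 152 days after the start; 152 ÷ 21 = 7 remainder 5. Last occurrence in the window: #8 on 7 October 2035.
Occurrences #6 through #8: 3 in total.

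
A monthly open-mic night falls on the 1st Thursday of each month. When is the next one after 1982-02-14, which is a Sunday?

1982-03-04

February 1982 starts on a Monday, so its 1st Thursday is 1982-02-04 (3 days in).
That is not after 1982-02-14, so look at March 1982.
March 1982 starts on a Monday, so its 1st Thursday is 1982-03-04 (3 days in).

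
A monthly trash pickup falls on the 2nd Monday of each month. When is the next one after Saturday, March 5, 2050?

March 14, 2050

March 2050 starts on a Tuesday; its first Monday is the 7th, so the 2nd Monday is the 14th — March 14, 2050.
March 14, 2050 is after March 5, 2050, so that is the next one.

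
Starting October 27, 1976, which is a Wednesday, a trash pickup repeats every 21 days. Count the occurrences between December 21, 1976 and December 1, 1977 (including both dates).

Occurrences land 21·i days after October 27, 1976 for i = 0, 1, 2, …
December 21, 1976 is 55 days after the start; 55 ÷ 21 = 2 remainder 13; since the remainder is 13, round up to i = 3. First occurrence in the window: #4 on December 29, 1976 (3×21 = 63 days in).
December 1, 1977 is 400 days after the start; 400 ÷ 21 = 19 remainder 1. Last occurrence in the window: #20 on November 30, 1977.
Occurrences #4 through #20: 17 in total.

17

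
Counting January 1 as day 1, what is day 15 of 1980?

15 into January → January 15.

15 January 1980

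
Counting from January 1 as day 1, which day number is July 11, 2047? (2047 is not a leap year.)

Days in months before July: 31 + 28 + 31 + 30 + 31 + 30 = 181.
Plus 11 days into July → day 192.

192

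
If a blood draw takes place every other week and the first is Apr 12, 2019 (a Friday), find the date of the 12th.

The 12th occurrence is 11 intervals after the first: 11 × 14 = 154 days after Apr 12, 2019.
Apr has 30 days — 18 days to the end of Apr leaves 136.
May has 31 days (105 left).
Jun has 30 days (75 left).
Jul has 31 days (44 left).
Aug has 31 days (13 left).
13 days into Sep → Sep 13, 2019.

Sep 13, 2019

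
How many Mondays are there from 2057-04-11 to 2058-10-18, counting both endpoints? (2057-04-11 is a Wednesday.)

2057-04-11 is a Wednesday; the first Monday on or after it is 2057-04-16 (5 days later).
From 2057-04-16 to 2058-10-18: 259 + 291 = 550 days (rest of 2057, to 2058-10-18 in 2058).
550 ÷ 7 = 78 full weeks with remainder 4, so 78 more Mondays after the first → 79.

79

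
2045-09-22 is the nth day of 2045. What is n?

265

Days in months before September: 31 + 28 + 31 + 30 + 31 + 30 + 31 + 31 = 243.
Plus 22 days into September → day 265.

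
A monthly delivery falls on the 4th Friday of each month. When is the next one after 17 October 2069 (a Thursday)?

25 October 2069

October 2069 starts on a Tuesday; its first Friday is the 4th, so the 4th Friday is the 25th — 25 October 2069.
25 October 2069 is after 17 October 2069, so that is the next one.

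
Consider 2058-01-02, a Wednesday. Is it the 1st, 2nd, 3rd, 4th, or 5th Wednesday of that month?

Day 2 falls in week ⌈2/7⌉ of the month.
Days 1–7 hold the 1st Wednesday, 8–14 the 2nd, 15–21 the 3rd, 22–28 the 4th, 29–31 the 5th.
2 is in the range for the 1st.

1st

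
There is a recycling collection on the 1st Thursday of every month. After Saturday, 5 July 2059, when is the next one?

July 2059 starts on a Tuesday, so its 1st Thursday is 3 July 2059 (2 days in).
That is not after 5 July 2059, so look at August 2059.
August 2059 starts on a Friday, so its 1st Thursday is 7 August 2059 (6 days in).

7 August 2059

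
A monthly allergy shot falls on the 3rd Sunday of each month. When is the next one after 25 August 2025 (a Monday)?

August 2025 starts on a Friday; its first Sunday is the 3rd, so the 3rd Sunday is the 17th — 17 August 2025.
That is not after 25 August 2025, so look at September 2025.
September 2025 starts on a Monday; its first Sunday is the 7th, so the 3rd Sunday is the 21st — 21 September 2025.

21 September 2025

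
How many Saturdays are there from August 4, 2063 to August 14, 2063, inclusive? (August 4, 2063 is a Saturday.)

2

August 4, 2063 is a Saturday; the first Saturday on or after it is August 4, 2063.
From August 4, 2063 to August 14, 2063 is 14 − 4 = 10 days.
10 ÷ 7 = 1 full weeks with remainder 3, so 1 more Saturdays after the first → 2.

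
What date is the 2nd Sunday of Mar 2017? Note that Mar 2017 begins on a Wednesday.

Mar 2017 begins on a Wednesday, so the first Sunday is Mar 5 (4 days later).
The 2nd Sunday is 1 weeks later: 5 + 7 = 12.

Mar 12, 2017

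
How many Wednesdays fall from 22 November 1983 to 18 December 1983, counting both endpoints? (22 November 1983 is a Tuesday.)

22 November 1983 is a Tuesday; the first Wednesday on or after it is 23 November 1983 (1 day later).
From 23 November 1983 to 18 December 1983: 7 + 18 = 25 days (rest of November, December).
25 ÷ 7 = 3 full weeks with remainder 4, so 3 more Wednesdays after the first → 4.

4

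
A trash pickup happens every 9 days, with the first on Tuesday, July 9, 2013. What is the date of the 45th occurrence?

The 45th occurrence is 44 intervals after the first: 44 × 9 = 396 days after July 9, 2013.
July has 31 days — 22 days to the end of July leaves 374.
August has 31 days (343 left).
September has 30 days (313 left).
October has 31 days (282 left).
November has 30 days (252 left).
December has 31 days (221 left).
January has 31 days (190 left).
February has 28 days (162 left).
March has 31 days (131 left).
April has 30 days (101 left).
May has 31 days (70 left).
June has 30 days (40 left).
July has 31 days (9 left).
9 days into August → August 9, 2014.

August 9, 2014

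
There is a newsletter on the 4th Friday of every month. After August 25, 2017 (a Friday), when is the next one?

September 22, 2017

August 2017 starts on a Tuesday; its first Friday is the 4th, so the 4th Friday is the 25th — August 25, 2017.
That is not after August 25, 2017, so look at September 2017.
September 2017 starts on a Friday; its first Friday is the 1st, so the 4th Friday is the 22nd — September 22, 2017.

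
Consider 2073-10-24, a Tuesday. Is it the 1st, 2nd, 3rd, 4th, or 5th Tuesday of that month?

4th

Day 24 falls in week ⌈24/7⌉ of the month.
Days 1–7 hold the 1st Tuesday, 8–14 the 2nd, 15–21 the 3rd, 22–28 the 4th, 29–31 the 5th.
24 is in the range for the 4th.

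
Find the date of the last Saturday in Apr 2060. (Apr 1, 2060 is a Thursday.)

Apr 24, 2060

Apr 2060 begins on a Thursday, so the first Saturday is Apr 3 (2 days later).
Apr 2060 has 30 days. Adding weeks: 3, 10, 17, 24 — the last one ≤ 30 is the 24th.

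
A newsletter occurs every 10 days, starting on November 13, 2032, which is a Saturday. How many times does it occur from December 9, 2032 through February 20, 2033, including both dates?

7

Occurrences land 10·i days after November 13, 2032 for i = 0, 1, 2, …
December 9, 2032 is 26 days after the start; 26 ÷ 10 = 2 remainder 6; since the remainder is 6, round up to i = 3. First occurrence in the window: #4 on December 13, 2032 (3×10 = 30 days in).
February 20, 2033 is 99 days after the start; 99 ÷ 10 = 9 remainder 9. Last occurrence in the window: #10 on February 11, 2033.
Occurrences #4 through #10: 7 in total.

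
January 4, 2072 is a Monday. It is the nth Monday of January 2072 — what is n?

Day 4 falls in week ⌈4/7⌉ of the month.
Days 1–7 hold the 1st Monday, 8–14 the 2nd, 15–21 the 3rd, 22–28 the 4th, 29–31 the 5th.
4 is in the range for the 1st.

1st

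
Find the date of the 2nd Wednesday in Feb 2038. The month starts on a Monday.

Feb 2038 begins on a Monday, so the first Wednesday is Feb 3 (2 days later).
The 2nd Wednesday is 1 weeks later: 3 + 7 = 10.

Feb 10, 2038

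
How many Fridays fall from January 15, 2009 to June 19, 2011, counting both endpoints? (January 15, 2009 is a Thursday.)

January 15, 2009 is a Thursday; the first Friday on or after it is January 16, 2009 (1 day later).
From January 16, 2009 to June 19, 2011: 349 + 365 + 170 = 884 days (rest of 2009, 2010, to June 19, 2011 in 2011).
884 ÷ 7 = 126 full weeks with remainder 2, so 126 more Fridays after the first → 127.

127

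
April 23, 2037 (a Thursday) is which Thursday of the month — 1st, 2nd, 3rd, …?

4th

Day 23 falls in week ⌈23/7⌉ of the month.
Days 1–7 hold the 1st Thursday, 8–14 the 2nd, 15–21 the 3rd, 22–28 the 4th, 29–31 the 5th.
23 is in the range for the 4th.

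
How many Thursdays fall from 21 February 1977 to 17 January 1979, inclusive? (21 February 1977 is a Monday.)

99

21 February 1977 is a Monday; the first Thursday on or after it is 24 February 1977 (3 days later).
From 24 February 1977 to 17 January 1979: 310 + 365 + 17 = 692 days (rest of 1977, 1978, to 17 January 1979 in 1979).
692 ÷ 7 = 98 full weeks with remainder 6, so 98 more Thursdays after the first → 99.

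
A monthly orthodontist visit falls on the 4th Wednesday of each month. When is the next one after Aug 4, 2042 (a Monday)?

Aug 27, 2042

Aug 2042 starts on a Friday; its first Wednesday is the 6th, so the 4th Wednesday is the 27th — Aug 27, 2042.
Aug 27, 2042 is after Aug 4, 2042, so that is the next one.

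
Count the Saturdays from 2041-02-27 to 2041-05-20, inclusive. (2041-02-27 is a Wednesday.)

2041-02-27 is a Wednesday; the first Saturday on or after it is 2041-03-02 (3 days later).
From 2041-03-02 to 2041-05-20: 29 + 30 + 20 = 79 days (rest of March, April, May).
79 ÷ 7 = 11 full weeks with remainder 2, so 11 more Saturdays after the first → 12.

12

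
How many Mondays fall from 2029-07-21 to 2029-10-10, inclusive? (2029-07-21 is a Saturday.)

2029-07-21 is a Saturday; the first Monday on or after it is 2029-07-23 (2 days later).
From 2029-07-23 to 2029-10-10: 8 + 31 + 30 + 10 = 79 days (rest of July, August, September, October).
79 ÷ 7 = 11 full weeks with remainder 2, so 11 more Mondays after the first → 12.

12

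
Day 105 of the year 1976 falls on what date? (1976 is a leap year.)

Jan has 31 days (105 − 31 = 74 remain).
Feb has 29 days (74 − 29 = 45 remain).
Mar has 31 days (45 − 31 = 14 remain).
14 into Apr → Apr 14.

Apr 14, 1976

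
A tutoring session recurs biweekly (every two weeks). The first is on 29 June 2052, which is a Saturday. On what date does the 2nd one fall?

The 2nd occurrence is 1 interval after the first: 1 × 14 = 14 days after 29 June 2052.
June has 30 days — 1 day to the end of June leaves 13.
13 days into July → 13 July 2052.

13 July 2052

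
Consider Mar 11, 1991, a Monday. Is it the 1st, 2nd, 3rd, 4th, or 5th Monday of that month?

Day 11 falls in week ⌈11/7⌉ of the month.
Days 1–7 hold the 1st Monday, 8–14 the 2nd, 15–21 the 3rd, 22–28 the 4th, 29–31 the 5th.
11 is in the range for the 2nd.

2nd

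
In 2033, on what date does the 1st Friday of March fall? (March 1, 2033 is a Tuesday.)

March 2033 begins on a Tuesday, so the first Friday is March 4 (3 days later).

2033-03-04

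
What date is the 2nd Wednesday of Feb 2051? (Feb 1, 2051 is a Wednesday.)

Feb 8, 2051

Feb 2051 begins on a Wednesday, so the first Wednesday is Feb 1.
The 2nd Wednesday is 1 weeks later: 1 + 7 = 8.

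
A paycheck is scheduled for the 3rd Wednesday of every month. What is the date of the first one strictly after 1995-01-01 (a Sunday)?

January 1995 starts on a Sunday; its first Wednesday is the 4th, so the 3rd Wednesday is the 18th — 1995-01-18.
1995-01-18 is after 1995-01-01, so that is the next one.

1995-01-18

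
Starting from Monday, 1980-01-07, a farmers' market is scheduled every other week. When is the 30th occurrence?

The 30th occurrence is 29 intervals after the first: 29 × 14 = 406 days after 1980-01-07.
January has 31 days — 24 days to the end of January leaves 382.
February has 29 days (353 left).
March has 31 days (322 left).
April has 30 days (292 left).
May has 31 days (261 left).
June has 30 days (231 left).
July has 31 days (200 left).
August has 31 days (169 left).
September has 30 days (139 left).
October has 31 days (108 left).
November has 30 days (78 left).
December has 31 days (47 left).
January has 31 days (16 left).
16 days into February → 1981-02-16.

1981-02-16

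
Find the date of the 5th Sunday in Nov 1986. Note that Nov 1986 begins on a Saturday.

Nov 30, 1986

Nov 1986 begins on a Saturday, so the first Sunday is Nov 2 (1 day later).
The 5th Sunday is 4 weeks later: 2 + 28 = 30.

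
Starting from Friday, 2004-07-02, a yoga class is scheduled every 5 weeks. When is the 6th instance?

The 6th occurrence is 5 intervals after the first: 5 × 35 = 175 days after 2004-07-02.
July has 31 days — 29 days to the end of July leaves 146.
August has 31 days (115 left).
September has 30 days (85 left).
October has 31 days (54 left).
November has 30 days (24 left).
24 days into December → 2004-12-24.

2004-12-24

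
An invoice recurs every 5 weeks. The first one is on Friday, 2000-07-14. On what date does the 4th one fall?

The 4th occurrence is 3 intervals after the first: 3 × 35 = 105 days after 2000-07-14.
July has 31 days — 17 days to the end of July leaves 88.
August has 31 days (57 left).
September has 30 days (27 left).
27 days into October → 2000-10-27.

2000-10-27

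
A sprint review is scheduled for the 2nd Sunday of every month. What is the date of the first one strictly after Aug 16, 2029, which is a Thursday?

Aug 2029 starts on a Wednesday; its first Sunday is the 5th, so the 2nd Sunday is the 12th — Aug 12, 2029.
That is not after Aug 16, 2029, so look at Sep 2029.
Sep 2029 starts on a Saturday; its first Sunday is the 2nd, so the 2nd Sunday is the 9th — Sep 9, 2029.

Sep 9, 2029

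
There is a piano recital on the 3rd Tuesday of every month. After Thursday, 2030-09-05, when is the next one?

September 2030 starts on a Sunday; its first Tuesday is the 3rd, so the 3rd Tuesday is the 17th — 2030-09-17.
2030-09-17 is after 2030-09-05, so that is the next one.

2030-09-17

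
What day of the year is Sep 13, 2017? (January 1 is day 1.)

256

Days in months before Sep: 31 + 28 + 31 + 30 + 31 + 30 + 31 + 31 = 243.
Plus 13 days into Sep → day 256.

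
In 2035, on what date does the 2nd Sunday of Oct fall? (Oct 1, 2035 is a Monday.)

Oct 14, 2035

Oct 2035 begins on a Monday, so the first Sunday is Oct 7 (6 days later).
The 2nd Sunday is 1 weeks later: 7 + 7 = 14.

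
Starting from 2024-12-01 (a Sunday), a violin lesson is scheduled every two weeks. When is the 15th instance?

The 15th occurrence is 14 intervals after the first: 14 × 14 = 196 days after 2024-12-01.
December has 31 days — 30 days to the end of December leaves 166.
January has 31 days (135 left).
February has 28 days (107 left).
March has 31 days (76 left).
April has 30 days (46 left).
May has 31 days (15 left).
15 days into June → 2025-06-15.

2025-06-15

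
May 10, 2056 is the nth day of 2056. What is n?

131

Days in months before May: 31 + 29 + 31 + 30 = 121.
Plus 10 days into May → day 131.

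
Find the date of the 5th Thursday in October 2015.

29 October 2015

October 2015 begins on a Thursday, so the first Thursday is October 1.
The 5th Thursday is 4 weeks later: 1 + 28 = 29.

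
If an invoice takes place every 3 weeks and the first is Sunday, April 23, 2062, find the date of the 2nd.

May 14, 2062

The 2nd occurrence is 1 interval after the first: 1 × 21 = 21 days after April 23, 2062.
April has 30 days — 7 days to the end of April leaves 14.
14 days into May → May 14, 2062.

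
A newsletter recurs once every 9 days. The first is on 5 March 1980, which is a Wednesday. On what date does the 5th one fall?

10 April 1980

The 5th occurrence is 4 intervals after the first: 4 × 9 = 36 days after 5 March 1980.
March has 31 days — 26 days to the end of March leaves 10.
10 days into April → 10 April 1980.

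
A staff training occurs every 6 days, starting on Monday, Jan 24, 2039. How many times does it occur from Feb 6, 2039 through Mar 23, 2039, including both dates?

7

Occurrences land 6·i days after Jan 24, 2039 for i = 0, 1, 2, …
Feb 6, 2039 is 13 days after the start; 13 ÷ 6 = 2 remainder 1; since the remainder is 1, round up to i = 3. First occurrence in the window: #4 on Feb 11, 2039 (3×6 = 18 days in).
Mar 23, 2039 is 58 days after the start; 58 ÷ 6 = 9 remainder 4. Last occurrence in the window: #10 on Mar 19, 2039.
Occurrences #4 through #10: 7 in total.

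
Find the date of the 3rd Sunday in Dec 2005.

Dec 18, 2005

Dec 2005 begins on a Thursday, so the first Sunday is Dec 4 (3 days later).
The 3rd Sunday is 2 weeks later: 4 + 14 = 18.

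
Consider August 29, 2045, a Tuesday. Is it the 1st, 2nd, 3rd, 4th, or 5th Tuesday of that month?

5th

Day 29 falls in week ⌈29/7⌉ of the month.
Days 1–7 hold the 1st Tuesday, 8–14 the 2nd, 15–21 the 3rd, 22–28 the 4th, 29–31 the 5th.
29 is in the range for the 5th.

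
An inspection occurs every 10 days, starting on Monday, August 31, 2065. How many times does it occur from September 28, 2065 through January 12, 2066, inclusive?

Occurrences land 10·i days after August 31, 2065 for i = 0, 1, 2, …
September 28, 2065 is 28 days after the start; 28 ÷ 10 = 2 remainder 8; since the remainder is 8, round up to i = 3. First occurrence in the window: #4 on September 30, 2065 (3×10 = 30 days in).
January 12, 2066 is 134 days after the start; 134 ÷ 10 = 13 remainder 4. Last occurrence in the window: #14 on January 8, 2066.
Occurrences #4 through #14: 11 in total.

11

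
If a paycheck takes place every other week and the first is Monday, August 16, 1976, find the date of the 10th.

December 20, 1976

The 10th occurrence is 9 intervals after the first: 9 × 14 = 126 days after August 16, 1976.
August has 31 days — 15 days to the end of August leaves 111.
September has 30 days (81 left).
October has 31 days (50 left).
November has 30 days (20 left).
20 days into December → December 20, 1976.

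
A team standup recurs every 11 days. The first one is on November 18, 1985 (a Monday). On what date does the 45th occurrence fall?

The 45th occurrence is 44 intervals after the first: 44 × 11 = 484 days after November 18, 1985.
November has 30 days — 12 days to the end of November leaves 472.
From end of November to end of 1985 is 31 days (441 left).
1986 has 365 days (76 left).
January has 31 days (45 left).
February has 28 days (17 left).
17 days into March → March 17, 1987.

March 17, 1987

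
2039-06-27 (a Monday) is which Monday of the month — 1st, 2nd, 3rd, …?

Day 27 falls in week ⌈27/7⌉ of the month.
Days 1–7 hold the 1st Monday, 8–14 the 2nd, 15–21 the 3rd, 22–28 the 4th, 29–31 the 5th.
27 is in the range for the 4th.

4th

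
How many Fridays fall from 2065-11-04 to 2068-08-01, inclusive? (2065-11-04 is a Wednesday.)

143

2065-11-04 is a Wednesday; the first Friday on or after it is 2065-11-06 (2 days later).
From 2065-11-06 to 2068-08-01: 55 + 365 + 365 + 214 = 999 days (rest of 2065, 2066, 2067, to 2068-08-01 in 2068).
999 ÷ 7 = 142 full weeks with remainder 5, so 142 more Fridays after the first → 143.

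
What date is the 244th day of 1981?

Jan has 31 days (244 − 31 = 213 remain).
Feb has 28 days (213 − 28 = 185 remain).
Mar has 31 days (185 − 31 = 154 remain).
Apr has 30 days (154 − 30 = 124 remain).
May has 31 days (124 − 31 = 93 remain).
Jun has 30 days (93 − 30 = 63 remain).
Jul has 31 days (63 − 31 = 32 remain).
Aug has 31 days (32 − 31 = 1 remain).
1 into Sep → Sep 1.

Sep 1, 1981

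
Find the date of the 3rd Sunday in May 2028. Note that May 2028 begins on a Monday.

May 2028 begins on a Monday, so the first Sunday is May 7 (6 days later).
The 3rd Sunday is 2 weeks later: 7 + 14 = 21.

2028-05-21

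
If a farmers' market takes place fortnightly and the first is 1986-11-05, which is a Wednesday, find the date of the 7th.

The 7th occurrence is 6 intervals after the first: 6 × 14 = 84 days after 1986-11-05.
November has 30 days — 25 days to the end of November leaves 59.
December has 31 days (28 left).
28 days into January → 1987-01-28.

1987-01-28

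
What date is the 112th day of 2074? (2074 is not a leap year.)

January has 31 days (112 − 31 = 81 remain).
February has 28 days (81 − 28 = 53 remain).
March has 31 days (53 − 31 = 22 remain).
22 into April → April 22.

April 22, 2074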